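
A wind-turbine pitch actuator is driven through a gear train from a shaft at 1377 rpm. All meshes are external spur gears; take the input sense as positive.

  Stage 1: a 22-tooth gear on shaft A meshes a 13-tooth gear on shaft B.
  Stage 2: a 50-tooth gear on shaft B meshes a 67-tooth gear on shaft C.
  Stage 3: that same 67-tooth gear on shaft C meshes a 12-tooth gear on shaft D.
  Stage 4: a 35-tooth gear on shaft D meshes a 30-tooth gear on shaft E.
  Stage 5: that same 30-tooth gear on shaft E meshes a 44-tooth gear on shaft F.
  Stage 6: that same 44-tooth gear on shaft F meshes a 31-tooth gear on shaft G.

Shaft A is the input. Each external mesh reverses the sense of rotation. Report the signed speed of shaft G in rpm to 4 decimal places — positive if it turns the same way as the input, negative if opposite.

+10962.4690 rpm (same as input, |ω| = 10962.4690 rpm)

Stage 1 [22T→13T]: ω = 1377.0000×22/13 = 2330.3077 rpm, dir flips to −; running = −2330.3077
Stage 2 [50T→67T]: ω = 2330.3077×50/67 = 1739.0356 rpm, dir flips to +; running = +1739.0356
Stage 3 [67T→12T]: ω = 1739.0356×67/12 = 9709.6154 rpm, dir flips to −; running = −9709.6154
Stage 4 [35T→30T]: ω = 9709.6154×35/30 = 11327.8846 rpm, dir flips to +; running = +11327.8846
Stage 5 [30T→44T]: ω = 11327.8846×30/44 = 7723.5577 rpm, dir flips to −; running = −7723.5577
Stage 6 [44T→31T]: ω = 7723.5577×44/31 = 10962.4690 rpm, dir flips to +; running = +10962.4690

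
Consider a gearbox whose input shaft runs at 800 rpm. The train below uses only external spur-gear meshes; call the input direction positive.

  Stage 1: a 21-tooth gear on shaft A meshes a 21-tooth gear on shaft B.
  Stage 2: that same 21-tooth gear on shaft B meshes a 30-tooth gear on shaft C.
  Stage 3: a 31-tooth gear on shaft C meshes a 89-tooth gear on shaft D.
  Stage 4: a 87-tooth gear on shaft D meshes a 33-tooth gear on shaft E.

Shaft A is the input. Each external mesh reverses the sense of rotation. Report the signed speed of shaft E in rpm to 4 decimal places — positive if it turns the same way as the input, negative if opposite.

Stage 1 [21T→21T]: ω = 800.0000×21/21 = 800.0000 rpm, dir flips to −; running = −800.0000
Stage 2 [21T→30T]: ω = 800.0000×21/30 = 560.0000 rpm, dir flips to +; running = +560.0000
Stage 3 [31T→89T]: ω = 560.0000×31/89 = 195.0562 rpm, dir flips to −; running = −195.0562
Stage 4 [87T→33T]: ω = 195.0562×87/33 = 514.2390 rpm, dir flips to +; running = +514.2390

+514.2390 rpm (same as input, |ω| = 514.2390 rpm)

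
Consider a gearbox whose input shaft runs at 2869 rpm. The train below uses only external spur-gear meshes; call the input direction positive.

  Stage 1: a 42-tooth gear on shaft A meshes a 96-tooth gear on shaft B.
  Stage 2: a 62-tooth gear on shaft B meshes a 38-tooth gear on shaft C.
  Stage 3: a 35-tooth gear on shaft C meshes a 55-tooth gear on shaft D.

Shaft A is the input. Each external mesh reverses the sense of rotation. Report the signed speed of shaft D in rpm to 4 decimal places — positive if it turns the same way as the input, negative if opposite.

Stage 1 [42T→96T]: ω = 2869.0000×42/96 = 1255.1875 rpm, dir flips to −; running = −1255.1875
Stage 2 [62T→38T]: ω = 1255.1875×62/38 = 2047.9375 rpm, dir flips to +; running = +2047.9375
Stage 3 [35T→55T]: ω = 2047.9375×35/55 = 1303.2330 rpm, dir flips to −; running = −1303.2330

-1303.2330 rpm (opposite to input, |ω| = 1303.2330 rpm)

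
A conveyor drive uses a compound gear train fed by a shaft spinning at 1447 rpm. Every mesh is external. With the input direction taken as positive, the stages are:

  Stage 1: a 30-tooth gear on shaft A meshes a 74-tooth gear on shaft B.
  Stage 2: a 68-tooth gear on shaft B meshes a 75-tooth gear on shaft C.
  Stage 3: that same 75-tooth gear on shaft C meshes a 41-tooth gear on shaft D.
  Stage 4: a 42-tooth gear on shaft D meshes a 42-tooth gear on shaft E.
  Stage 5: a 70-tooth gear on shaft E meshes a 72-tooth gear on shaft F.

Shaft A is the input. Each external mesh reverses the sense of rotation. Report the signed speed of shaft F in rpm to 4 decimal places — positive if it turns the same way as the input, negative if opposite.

Stage 1 [30T→74T]: ω = 1447.0000×30/74 = 586.6216 rpm, dir flips to −; running = −586.6216
Stage 2 [68T→75T]: ω = 586.6216×68/75 = 531.8703 rpm, dir flips to +; running = +531.8703
Stage 3 [75T→41T]: ω = 531.8703×75/41 = 972.9334 rpm, dir flips to −; running = −972.9334
Stage 4 [42T→42T]: ω = 972.9334×42/42 = 972.9334 rpm, dir flips to +; running = +972.9334
Stage 5 [70T→72T]: ω = 972.9334×70/72 = 945.9075 rpm, dir flips to −; running = −945.9075

-945.9075 rpm (opposite to input, |ω| = 945.9075 rpm)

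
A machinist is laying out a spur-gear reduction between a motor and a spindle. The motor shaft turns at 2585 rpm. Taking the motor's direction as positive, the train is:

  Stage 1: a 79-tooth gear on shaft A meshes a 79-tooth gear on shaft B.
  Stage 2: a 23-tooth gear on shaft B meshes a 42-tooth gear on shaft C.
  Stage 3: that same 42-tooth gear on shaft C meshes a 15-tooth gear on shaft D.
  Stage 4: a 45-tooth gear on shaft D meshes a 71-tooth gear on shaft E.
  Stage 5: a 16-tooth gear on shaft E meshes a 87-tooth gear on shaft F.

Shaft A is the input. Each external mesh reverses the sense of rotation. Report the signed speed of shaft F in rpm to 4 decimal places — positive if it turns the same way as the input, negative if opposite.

-462.0107 rpm (opposite to input, |ω| = 462.0107 rpm)

Stage 1 [79T→79T]: ω = 2585.0000×79/79 = 2585.0000 rpm, dir flips to −; running = −2585.0000
Stage 2 [23T→42T]: ω = 2585.0000×23/42 = 1415.5952 rpm, dir flips to +; running = +1415.5952
Stage 3 [42T→15T]: ω = 1415.5952×42/15 = 3963.6667 rpm, dir flips to −; running = −3963.6667
Stage 4 [45T→71T]: ω = 3963.6667×45/71 = 2512.1831 rpm, dir flips to +; running = +2512.1831
Stage 5 [16T→87T]: ω = 2512.1831×16/87 = 462.0107 rpm, dir flips to −; running = −462.0107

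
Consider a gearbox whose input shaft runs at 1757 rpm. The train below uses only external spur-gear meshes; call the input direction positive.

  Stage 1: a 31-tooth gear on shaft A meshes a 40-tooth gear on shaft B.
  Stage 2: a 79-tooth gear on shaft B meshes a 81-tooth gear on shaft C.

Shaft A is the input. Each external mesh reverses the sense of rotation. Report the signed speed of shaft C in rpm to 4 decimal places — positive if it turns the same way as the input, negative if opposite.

+1328.0534 rpm (same as input, |ω| = 1328.0534 rpm)

Stage 1 [31T→40T]: ω = 1757.0000×31/40 = 1361.6750 rpm, dir flips to −; running = −1361.6750
Stage 2 [79T→81T]: ω = 1361.6750×79/81 = 1328.0534 rpm, dir flips to +; running = +1328.0534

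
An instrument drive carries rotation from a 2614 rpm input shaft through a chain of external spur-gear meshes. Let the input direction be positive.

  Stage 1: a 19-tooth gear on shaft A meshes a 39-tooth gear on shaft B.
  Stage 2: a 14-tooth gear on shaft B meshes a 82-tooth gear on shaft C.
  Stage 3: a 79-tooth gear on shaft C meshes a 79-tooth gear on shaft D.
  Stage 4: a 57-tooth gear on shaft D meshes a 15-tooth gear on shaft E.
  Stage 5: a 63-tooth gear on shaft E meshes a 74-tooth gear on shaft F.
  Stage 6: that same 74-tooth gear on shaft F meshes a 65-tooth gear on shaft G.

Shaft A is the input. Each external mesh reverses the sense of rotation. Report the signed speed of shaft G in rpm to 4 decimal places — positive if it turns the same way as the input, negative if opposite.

+800.7917 rpm (same as input, |ω| = 800.7917 rpm)

Stage 1 [19T→39T]: ω = 2614.0000×19/39 = 1273.4872 rpm, dir flips to −; running = −1273.4872
Stage 2 [14T→82T]: ω = 1273.4872×14/82 = 217.4246 rpm, dir flips to +; running = +217.4246
Stage 3 [79T→79T]: ω = 217.4246×79/79 = 217.4246 rpm, dir flips to −; running = −217.4246
Stage 4 [57T→15T]: ω = 217.4246×57/15 = 826.2136 rpm, dir flips to +; running = +826.2136
Stage 5 [63T→74T]: ω = 826.2136×63/74 = 703.3981 rpm, dir flips to −; running = −703.3981
Stage 6 [74T→65T]: ω = 703.3981×74/65 = 800.7917 rpm, dir flips to +; running = +800.7917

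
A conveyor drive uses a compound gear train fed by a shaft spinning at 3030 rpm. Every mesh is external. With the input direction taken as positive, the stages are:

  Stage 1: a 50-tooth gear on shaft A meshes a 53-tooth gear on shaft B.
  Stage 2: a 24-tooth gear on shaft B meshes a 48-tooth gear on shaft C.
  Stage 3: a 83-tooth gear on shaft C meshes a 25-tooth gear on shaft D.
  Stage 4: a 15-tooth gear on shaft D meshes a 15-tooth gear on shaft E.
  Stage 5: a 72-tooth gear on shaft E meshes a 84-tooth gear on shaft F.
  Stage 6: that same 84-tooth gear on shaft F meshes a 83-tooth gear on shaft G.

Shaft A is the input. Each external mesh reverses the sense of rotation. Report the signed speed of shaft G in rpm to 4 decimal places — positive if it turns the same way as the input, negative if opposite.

Stage 1 [50T→53T]: ω = 3030.0000×50/53 = 2858.4906 rpm, dir flips to −; running = −2858.4906
Stage 2 [24T→48T]: ω = 2858.4906×24/48 = 1429.2453 rpm, dir flips to +; running = +1429.2453
Stage 3 [83T→25T]: ω = 1429.2453×83/25 = 4745.0943 rpm, dir flips to −; running = −4745.0943
Stage 4 [15T→15T]: ω = 4745.0943×15/15 = 4745.0943 rpm, dir flips to +; running = +4745.0943
Stage 5 [72T→84T]: ω = 4745.0943×72/84 = 4067.2237 rpm, dir flips to −; running = −4067.2237
Stage 6 [84T→83T]: ω = 4067.2237×84/83 = 4116.2264 rpm, dir flips to +; running = +4116.2264

+4116.2264 rpm (same as input, |ω| = 4116.2264 rpm)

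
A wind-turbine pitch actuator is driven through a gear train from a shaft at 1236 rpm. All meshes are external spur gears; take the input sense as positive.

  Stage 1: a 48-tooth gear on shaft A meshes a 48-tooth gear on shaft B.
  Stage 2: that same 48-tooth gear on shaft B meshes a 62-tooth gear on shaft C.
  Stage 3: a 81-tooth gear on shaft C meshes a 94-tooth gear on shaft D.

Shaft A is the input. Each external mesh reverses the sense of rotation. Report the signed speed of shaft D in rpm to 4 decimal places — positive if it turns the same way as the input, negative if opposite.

Stage 1 [48T→48T]: ω = 1236.0000×48/48 = 1236.0000 rpm, dir flips to −; running = −1236.0000
Stage 2 [48T→62T]: ω = 1236.0000×48/62 = 956.9032 rpm, dir flips to +; running = +956.9032
Stage 3 [81T→94T]: ω = 956.9032×81/94 = 824.5655 rpm, dir flips to −; running = −824.5655

-824.5655 rpm (opposite to input, |ω| = 824.5655 rpm)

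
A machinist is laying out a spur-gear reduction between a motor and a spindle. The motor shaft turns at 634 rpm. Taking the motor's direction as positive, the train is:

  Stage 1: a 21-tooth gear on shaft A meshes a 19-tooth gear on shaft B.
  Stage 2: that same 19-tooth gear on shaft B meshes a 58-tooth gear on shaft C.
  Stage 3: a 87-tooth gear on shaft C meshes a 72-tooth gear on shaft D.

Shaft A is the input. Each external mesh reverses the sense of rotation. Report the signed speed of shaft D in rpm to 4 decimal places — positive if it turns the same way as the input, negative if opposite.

-277.3750 rpm (opposite to input, |ω| = 277.3750 rpm)

Stage 1 [21T→19T]: ω = 634.0000×21/19 = 700.7368 rpm, dir flips to −; running = −700.7368
Stage 2 [19T→58T]: ω = 700.7368×19/58 = 229.5517 rpm, dir flips to +; running = +229.5517
Stage 3 [87T→72T]: ω = 229.5517×87/72 = 277.3750 rpm, dir flips to −; running = −277.3750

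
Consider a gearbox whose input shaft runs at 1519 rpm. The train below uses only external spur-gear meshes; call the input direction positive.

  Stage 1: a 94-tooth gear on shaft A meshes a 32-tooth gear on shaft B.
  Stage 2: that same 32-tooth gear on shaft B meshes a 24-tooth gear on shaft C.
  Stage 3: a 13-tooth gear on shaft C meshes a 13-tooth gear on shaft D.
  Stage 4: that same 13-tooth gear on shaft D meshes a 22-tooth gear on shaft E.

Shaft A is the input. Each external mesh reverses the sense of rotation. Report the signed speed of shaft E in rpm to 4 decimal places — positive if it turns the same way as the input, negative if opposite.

Stage 1 [94T→32T]: ω = 1519.0000×94/32 = 4462.0625 rpm, dir flips to −; running = −4462.0625
Stage 2 [32T→24T]: ω = 4462.0625×32/24 = 5949.4167 rpm, dir flips to +; running = +5949.4167
Stage 3 [13T→13T]: ω = 5949.4167×13/13 = 5949.4167 rpm, dir flips to −; running = −5949.4167
Stage 4 [13T→22T]: ω = 5949.4167×13/22 = 3515.5644 rpm, dir flips to +; running = +3515.5644

+3515.5644 rpm (same as input, |ω| = 3515.5644 rpm)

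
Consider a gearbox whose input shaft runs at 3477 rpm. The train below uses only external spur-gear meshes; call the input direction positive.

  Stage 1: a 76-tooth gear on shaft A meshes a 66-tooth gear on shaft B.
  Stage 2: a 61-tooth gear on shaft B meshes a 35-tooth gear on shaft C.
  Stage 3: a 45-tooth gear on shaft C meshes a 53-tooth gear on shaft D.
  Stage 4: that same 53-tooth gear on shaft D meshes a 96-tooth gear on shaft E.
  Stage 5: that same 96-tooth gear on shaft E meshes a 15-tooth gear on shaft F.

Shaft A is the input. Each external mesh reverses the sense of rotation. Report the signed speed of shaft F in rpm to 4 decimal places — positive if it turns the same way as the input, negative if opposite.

Stage 1 [76T→66T]: ω = 3477.0000×76/66 = 4003.8182 rpm, dir flips to −; running = −4003.8182
Stage 2 [61T→35T]: ω = 4003.8182×61/35 = 6978.0831 rpm, dir flips to +; running = +6978.0831
Stage 3 [45T→53T]: ω = 6978.0831×45/53 = 5924.7876 rpm, dir flips to −; running = −5924.7876
Stage 4 [53T→96T]: ω = 5924.7876×53/96 = 3270.9765 rpm, dir flips to +; running = +3270.9765
Stage 5 [96T→15T]: ω = 3270.9765×96/15 = 20934.2494 rpm, dir flips to −; running = −20934.2494

-20934.2494 rpm (opposite to input, |ω| = 20934.2494 rpm)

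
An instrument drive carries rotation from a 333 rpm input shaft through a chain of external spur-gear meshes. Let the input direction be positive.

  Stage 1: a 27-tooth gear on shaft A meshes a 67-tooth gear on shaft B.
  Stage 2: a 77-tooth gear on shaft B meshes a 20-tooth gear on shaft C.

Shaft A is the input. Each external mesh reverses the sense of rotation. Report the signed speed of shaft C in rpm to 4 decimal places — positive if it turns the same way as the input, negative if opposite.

Stage 1 [27T→67T]: ω = 333.0000×27/67 = 134.1940 rpm, dir flips to −; running = −134.1940
Stage 2 [77T→20T]: ω = 134.1940×77/20 = 516.6470 rpm, dir flips to +; running = +516.6470

+516.6470 rpm (same as input, |ω| = 516.6470 rpm)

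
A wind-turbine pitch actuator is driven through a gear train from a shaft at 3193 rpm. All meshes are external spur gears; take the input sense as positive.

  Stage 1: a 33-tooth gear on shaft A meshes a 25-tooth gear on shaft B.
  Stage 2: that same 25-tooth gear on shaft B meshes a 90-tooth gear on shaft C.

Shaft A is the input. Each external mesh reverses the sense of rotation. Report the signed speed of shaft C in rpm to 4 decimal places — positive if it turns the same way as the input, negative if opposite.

Stage 1 [33T→25T]: ω = 3193.0000×33/25 = 4214.7600 rpm, dir flips to −; running = −4214.7600
Stage 2 [25T→90T]: ω = 4214.7600×25/90 = 1170.7667 rpm, dir flips to +; running = +1170.7667

+1170.7667 rpm (same as input, |ω| = 1170.7667 rpm)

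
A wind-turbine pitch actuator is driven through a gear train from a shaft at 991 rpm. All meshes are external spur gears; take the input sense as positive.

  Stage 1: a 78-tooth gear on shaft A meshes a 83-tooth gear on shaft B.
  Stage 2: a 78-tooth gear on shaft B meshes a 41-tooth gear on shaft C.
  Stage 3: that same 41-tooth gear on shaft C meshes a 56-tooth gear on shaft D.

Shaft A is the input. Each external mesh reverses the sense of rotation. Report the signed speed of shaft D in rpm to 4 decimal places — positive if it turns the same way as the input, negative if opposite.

Stage 1 [78T→83T]: ω = 991.0000×78/83 = 931.3012 rpm, dir flips to −; running = −931.3012
Stage 2 [78T→41T]: ω = 931.3012×78/41 = 1771.7438 rpm, dir flips to +; running = +1771.7438
Stage 3 [41T→56T]: ω = 1771.7438×41/56 = 1297.1695 rpm, dir flips to −; running = −1297.1695

-1297.1695 rpm (opposite to input, |ω| = 1297.1695 rpm)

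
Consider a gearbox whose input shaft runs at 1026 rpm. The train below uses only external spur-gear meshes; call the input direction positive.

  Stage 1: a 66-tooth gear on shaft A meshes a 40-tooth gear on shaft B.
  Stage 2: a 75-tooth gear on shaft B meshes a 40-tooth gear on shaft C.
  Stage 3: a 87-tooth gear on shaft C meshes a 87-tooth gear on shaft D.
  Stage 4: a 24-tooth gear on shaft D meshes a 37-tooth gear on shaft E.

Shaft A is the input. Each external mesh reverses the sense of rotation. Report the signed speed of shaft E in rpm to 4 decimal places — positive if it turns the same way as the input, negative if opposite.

Stage 1 [66T→40T]: ω = 1026.0000×66/40 = 1692.9000 rpm, dir flips to −; running = −1692.9000
Stage 2 [75T→40T]: ω = 1692.9000×75/40 = 3174.1875 rpm, dir flips to +; running = +3174.1875
Stage 3 [87T→87T]: ω = 3174.1875×87/87 = 3174.1875 rpm, dir flips to −; running = −3174.1875
Stage 4 [24T→37T]: ω = 3174.1875×24/37 = 2058.9324 rpm, dir flips to +; running = +2058.9324

+2058.9324 rpm (same as input, |ω| = 2058.9324 rpm)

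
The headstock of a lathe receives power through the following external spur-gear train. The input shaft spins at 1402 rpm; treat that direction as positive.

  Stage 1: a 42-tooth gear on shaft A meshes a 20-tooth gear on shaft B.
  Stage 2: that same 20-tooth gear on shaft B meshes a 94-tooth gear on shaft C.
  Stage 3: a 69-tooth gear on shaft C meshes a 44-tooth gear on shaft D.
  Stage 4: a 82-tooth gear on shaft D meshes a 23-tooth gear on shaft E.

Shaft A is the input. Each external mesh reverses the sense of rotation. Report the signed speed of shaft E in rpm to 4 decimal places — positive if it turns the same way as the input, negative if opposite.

Stage 1 [42T→20T]: ω = 1402.0000×42/20 = 2944.2000 rpm, dir flips to −; running = −2944.2000
Stage 2 [20T→94T]: ω = 2944.2000×20/94 = 626.4255 rpm, dir flips to +; running = +626.4255
Stage 3 [69T→44T]: ω = 626.4255×69/44 = 982.3491 rpm, dir flips to −; running = −982.3491
Stage 4 [82T→23T]: ω = 982.3491×82/23 = 3502.2882 rpm, dir flips to +; running = +3502.2882

+3502.2882 rpm (same as input, |ω| = 3502.2882 rpm)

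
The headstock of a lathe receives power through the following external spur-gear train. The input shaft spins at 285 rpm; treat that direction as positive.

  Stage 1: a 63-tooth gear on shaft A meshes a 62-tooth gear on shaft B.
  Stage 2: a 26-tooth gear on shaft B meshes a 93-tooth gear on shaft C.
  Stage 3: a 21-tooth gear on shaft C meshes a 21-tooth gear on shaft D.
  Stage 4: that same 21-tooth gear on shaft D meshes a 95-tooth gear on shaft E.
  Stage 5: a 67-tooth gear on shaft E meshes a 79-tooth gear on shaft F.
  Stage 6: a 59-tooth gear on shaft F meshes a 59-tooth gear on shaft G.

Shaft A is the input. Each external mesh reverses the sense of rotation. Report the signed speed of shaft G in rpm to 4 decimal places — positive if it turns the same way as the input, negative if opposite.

+15.1785 rpm (same as input, |ω| = 15.1785 rpm)

Stage 1 [63T→62T]: ω = 285.0000×63/62 = 289.5968 rpm, dir flips to −; running = −289.5968
Stage 2 [26T→93T]: ω = 289.5968×26/93 = 80.9625 rpm, dir flips to +; running = +80.9625
Stage 3 [21T→21T]: ω = 80.9625×21/21 = 80.9625 rpm, dir flips to −; running = −80.9625
Stage 4 [21T→95T]: ω = 80.9625×21/95 = 17.8970 rpm, dir flips to +; running = +17.8970
Stage 5 [67T→79T]: ω = 17.8970×67/79 = 15.1785 rpm, dir flips to −; running = −15.1785
Stage 6 [59T→59T]: ω = 15.1785×59/59 = 15.1785 rpm, dir flips to +; running = +15.1785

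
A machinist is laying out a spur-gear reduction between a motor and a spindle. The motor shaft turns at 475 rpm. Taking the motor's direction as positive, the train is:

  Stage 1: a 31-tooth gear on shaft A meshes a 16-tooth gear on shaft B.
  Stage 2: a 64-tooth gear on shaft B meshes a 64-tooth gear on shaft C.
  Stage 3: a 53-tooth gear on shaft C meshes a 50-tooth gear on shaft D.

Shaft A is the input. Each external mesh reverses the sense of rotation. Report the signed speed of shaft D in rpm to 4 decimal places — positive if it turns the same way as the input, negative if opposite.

-975.5312 rpm (opposite to input, |ω| = 975.5312 rpm)

Stage 1 [31T→16T]: ω = 475.0000×31/16 = 920.3125 rpm, dir flips to −; running = −920.3125
Stage 2 [64T→64T]: ω = 920.3125×64/64 = 920.3125 rpm, dir flips to +; running = +920.3125
Stage 3 [53T→50T]: ω = 920.3125×53/50 = 975.5312 rpm, dir flips to −; running = −975.5312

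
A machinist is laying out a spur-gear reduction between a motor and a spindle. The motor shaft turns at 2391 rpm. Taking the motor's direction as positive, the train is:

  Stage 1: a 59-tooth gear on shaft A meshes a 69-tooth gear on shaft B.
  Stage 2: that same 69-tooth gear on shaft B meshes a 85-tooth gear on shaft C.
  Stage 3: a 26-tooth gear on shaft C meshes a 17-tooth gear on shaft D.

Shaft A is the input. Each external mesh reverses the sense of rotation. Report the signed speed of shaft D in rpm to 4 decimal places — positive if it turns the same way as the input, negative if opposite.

-2538.2657 rpm (opposite to input, |ω| = 2538.2657 rpm)

Stage 1 [59T→69T]: ω = 2391.0000×59/69 = 2044.4783 rpm, dir flips to −; running = −2044.4783
Stage 2 [69T→85T]: ω = 2044.4783×69/85 = 1659.6353 rpm, dir flips to +; running = +1659.6353
Stage 3 [26T→17T]: ω = 1659.6353×26/17 = 2538.2657 rpm, dir flips to −; running = −2538.2657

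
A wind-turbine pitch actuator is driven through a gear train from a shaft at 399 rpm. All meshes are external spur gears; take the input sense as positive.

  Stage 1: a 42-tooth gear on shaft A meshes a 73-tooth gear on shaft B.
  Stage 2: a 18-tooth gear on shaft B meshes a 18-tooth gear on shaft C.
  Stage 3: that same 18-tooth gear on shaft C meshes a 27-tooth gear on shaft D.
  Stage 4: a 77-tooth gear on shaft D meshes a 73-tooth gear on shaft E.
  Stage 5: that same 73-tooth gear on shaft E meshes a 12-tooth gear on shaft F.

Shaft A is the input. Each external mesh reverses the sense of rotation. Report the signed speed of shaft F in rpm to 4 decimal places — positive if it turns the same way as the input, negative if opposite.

-982.0137 rpm (opposite to input, |ω| = 982.0137 rpm)

Stage 1 [42T→73T]: ω = 399.0000×42/73 = 229.5616 rpm, dir flips to −; running = −229.5616
Stage 2 [18T→18T]: ω = 229.5616×18/18 = 229.5616 rpm, dir flips to +; running = +229.5616
Stage 3 [18T→27T]: ω = 229.5616×18/27 = 153.0411 rpm, dir flips to −; running = −153.0411
Stage 4 [77T→73T]: ω = 153.0411×77/73 = 161.4269 rpm, dir flips to +; running = +161.4269
Stage 5 [73T→12T]: ω = 161.4269×73/12 = 982.0137 rpm, dir flips to −; running = −982.0137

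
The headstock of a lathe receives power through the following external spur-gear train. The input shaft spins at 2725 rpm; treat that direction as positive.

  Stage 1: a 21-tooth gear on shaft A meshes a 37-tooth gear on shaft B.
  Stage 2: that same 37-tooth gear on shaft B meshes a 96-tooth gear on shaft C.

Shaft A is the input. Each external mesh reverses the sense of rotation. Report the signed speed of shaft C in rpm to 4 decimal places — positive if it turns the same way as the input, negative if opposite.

+596.0938 rpm (same as input, |ω| = 596.0938 rpm)

Stage 1 [21T→37T]: ω = 2725.0000×21/37 = 1546.6216 rpm, dir flips to −; running = −1546.6216
Stage 2 [37T→96T]: ω = 1546.6216×37/96 = 596.0938 rpm, dir flips to +; running = +596.0938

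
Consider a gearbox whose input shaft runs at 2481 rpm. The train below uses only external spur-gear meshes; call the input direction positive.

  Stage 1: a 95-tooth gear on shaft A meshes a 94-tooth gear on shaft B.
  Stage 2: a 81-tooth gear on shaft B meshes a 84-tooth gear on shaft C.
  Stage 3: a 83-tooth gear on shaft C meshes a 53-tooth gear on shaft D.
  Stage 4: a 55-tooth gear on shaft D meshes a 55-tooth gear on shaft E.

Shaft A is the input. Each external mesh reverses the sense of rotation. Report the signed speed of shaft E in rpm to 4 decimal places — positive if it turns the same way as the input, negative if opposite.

+3786.4347 rpm (same as input, |ω| = 3786.4347 rpm)

Stage 1 [95T→94T]: ω = 2481.0000×95/94 = 2507.3936 rpm, dir flips to −; running = −2507.3936
Stage 2 [81T→84T]: ω = 2507.3936×81/84 = 2417.8438 rpm, dir flips to +; running = +2417.8438
Stage 3 [83T→53T]: ω = 2417.8438×83/53 = 3786.4347 rpm, dir flips to −; running = −3786.4347
Stage 4 [55T→55T]: ω = 3786.4347×55/55 = 3786.4347 rpm, dir flips to +; running = +3786.4347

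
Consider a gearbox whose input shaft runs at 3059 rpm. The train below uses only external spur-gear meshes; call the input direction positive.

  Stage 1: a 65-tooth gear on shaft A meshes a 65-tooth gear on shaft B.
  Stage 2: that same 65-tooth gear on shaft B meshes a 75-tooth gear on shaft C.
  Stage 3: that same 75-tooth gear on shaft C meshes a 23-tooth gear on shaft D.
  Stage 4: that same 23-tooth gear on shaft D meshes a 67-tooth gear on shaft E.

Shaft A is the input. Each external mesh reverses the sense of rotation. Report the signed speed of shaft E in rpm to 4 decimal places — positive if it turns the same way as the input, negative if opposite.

Stage 1 [65T→65T]: ω = 3059.0000×65/65 = 3059.0000 rpm, dir flips to −; running = −3059.0000
Stage 2 [65T→75T]: ω = 3059.0000×65/75 = 2651.1333 rpm, dir flips to +; running = +2651.1333
Stage 3 [75T→23T]: ω = 2651.1333×75/23 = 8645.0000 rpm, dir flips to −; running = −8645.0000
Stage 4 [23T→67T]: ω = 8645.0000×23/67 = 2967.6866 rpm, dir flips to +; running = +2967.6866

+2967.6866 rpm (same as input, |ω| = 2967.6866 rpm)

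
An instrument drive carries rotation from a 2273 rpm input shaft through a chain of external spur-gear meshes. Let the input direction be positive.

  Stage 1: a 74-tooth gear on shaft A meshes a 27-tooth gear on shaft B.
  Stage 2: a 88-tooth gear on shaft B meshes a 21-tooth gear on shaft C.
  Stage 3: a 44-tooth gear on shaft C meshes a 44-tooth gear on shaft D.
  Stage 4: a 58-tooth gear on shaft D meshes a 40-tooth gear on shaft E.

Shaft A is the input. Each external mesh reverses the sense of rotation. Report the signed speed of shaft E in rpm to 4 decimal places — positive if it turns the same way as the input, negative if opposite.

Stage 1 [74T→27T]: ω = 2273.0000×74/27 = 6229.7037 rpm, dir flips to −; running = −6229.7037
Stage 2 [88T→21T]: ω = 6229.7037×88/21 = 26105.4250 rpm, dir flips to +; running = +26105.4250
Stage 3 [44T→44T]: ω = 26105.4250×44/44 = 26105.4250 rpm, dir flips to −; running = −26105.4250
Stage 4 [58T→40T]: ω = 26105.4250×58/40 = 37852.8663 rpm, dir flips to +; running = +37852.8663

+37852.8663 rpm (same as input, |ω| = 37852.8663 rpm)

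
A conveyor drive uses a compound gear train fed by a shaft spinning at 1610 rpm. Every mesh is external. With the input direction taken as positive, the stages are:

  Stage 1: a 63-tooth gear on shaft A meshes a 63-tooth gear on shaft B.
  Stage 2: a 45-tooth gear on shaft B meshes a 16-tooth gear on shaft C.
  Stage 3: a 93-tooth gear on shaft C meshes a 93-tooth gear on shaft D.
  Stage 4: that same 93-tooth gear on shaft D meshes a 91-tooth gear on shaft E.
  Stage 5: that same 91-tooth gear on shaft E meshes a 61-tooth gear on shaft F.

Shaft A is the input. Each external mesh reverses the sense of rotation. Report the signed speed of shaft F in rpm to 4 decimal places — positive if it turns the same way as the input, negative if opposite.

-6903.5348 rpm (opposite to input, |ω| = 6903.5348 rpm)

Stage 1 [63T→63T]: ω = 1610.0000×63/63 = 1610.0000 rpm, dir flips to −; running = −1610.0000
Stage 2 [45T→16T]: ω = 1610.0000×45/16 = 4528.1250 rpm, dir flips to +; running = +4528.1250
Stage 3 [93T→93T]: ω = 4528.1250×93/93 = 4528.1250 rpm, dir flips to −; running = −4528.1250
Stage 4 [93T→91T]: ω = 4528.1250×93/91 = 4627.6442 rpm, dir flips to +; running = +4627.6442
Stage 5 [91T→61T]: ω = 4627.6442×91/61 = 6903.5348 rpm, dir flips to −; running = −6903.5348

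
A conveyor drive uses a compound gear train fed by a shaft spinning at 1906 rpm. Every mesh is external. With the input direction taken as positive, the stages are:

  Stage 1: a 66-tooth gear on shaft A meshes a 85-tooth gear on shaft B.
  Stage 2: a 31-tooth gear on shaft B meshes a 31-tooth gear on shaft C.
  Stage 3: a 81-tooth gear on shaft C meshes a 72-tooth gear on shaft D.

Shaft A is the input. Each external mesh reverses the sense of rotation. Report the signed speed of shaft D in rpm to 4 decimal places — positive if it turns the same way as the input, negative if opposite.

-1664.9471 rpm (opposite to input, |ω| = 1664.9471 rpm)

Stage 1 [66T→85T]: ω = 1906.0000×66/85 = 1479.9529 rpm, dir flips to −; running = −1479.9529
Stage 2 [31T→31T]: ω = 1479.9529×31/31 = 1479.9529 rpm, dir flips to +; running = +1479.9529
Stage 3 [81T→72T]: ω = 1479.9529×81/72 = 1664.9471 rpm, dir flips to −; running = −1664.9471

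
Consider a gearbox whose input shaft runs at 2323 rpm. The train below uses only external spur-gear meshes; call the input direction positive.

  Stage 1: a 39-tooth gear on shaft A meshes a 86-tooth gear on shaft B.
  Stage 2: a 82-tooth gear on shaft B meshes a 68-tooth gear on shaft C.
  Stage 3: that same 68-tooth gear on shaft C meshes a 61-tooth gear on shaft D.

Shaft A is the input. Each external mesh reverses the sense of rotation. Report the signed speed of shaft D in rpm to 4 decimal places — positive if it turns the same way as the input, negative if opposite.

Stage 1 [39T→86T]: ω = 2323.0000×39/86 = 1053.4535 rpm, dir flips to −; running = −1053.4535
Stage 2 [82T→68T]: ω = 1053.4535×82/68 = 1270.3410 rpm, dir flips to +; running = +1270.3410
Stage 3 [68T→61T]: ω = 1270.3410×68/61 = 1416.1178 rpm, dir flips to −; running = −1416.1178

-1416.1178 rpm (opposite to input, |ω| = 1416.1178 rpm)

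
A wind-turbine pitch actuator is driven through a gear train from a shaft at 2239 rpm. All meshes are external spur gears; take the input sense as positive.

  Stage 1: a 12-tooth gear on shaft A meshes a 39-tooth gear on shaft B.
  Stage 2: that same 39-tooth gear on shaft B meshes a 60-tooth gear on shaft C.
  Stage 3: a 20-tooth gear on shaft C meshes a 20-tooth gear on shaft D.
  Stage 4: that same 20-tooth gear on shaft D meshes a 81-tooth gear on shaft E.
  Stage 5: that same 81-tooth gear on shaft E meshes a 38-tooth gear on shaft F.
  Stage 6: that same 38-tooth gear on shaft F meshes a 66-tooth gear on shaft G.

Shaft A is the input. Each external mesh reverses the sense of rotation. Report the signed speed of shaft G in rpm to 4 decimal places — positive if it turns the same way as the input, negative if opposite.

+135.6970 rpm (same as input, |ω| = 135.6970 rpm)

Stage 1 [12T→39T]: ω = 2239.0000×12/39 = 688.9231 rpm, dir flips to −; running = −688.9231
Stage 2 [39T→60T]: ω = 688.9231×39/60 = 447.8000 rpm, dir flips to +; running = +447.8000
Stage 3 [20T→20T]: ω = 447.8000×20/20 = 447.8000 rpm, dir flips to −; running = −447.8000
Stage 4 [20T→81T]: ω = 447.8000×20/81 = 110.5679 rpm, dir flips to +; running = +110.5679
Stage 5 [81T→38T]: ω = 110.5679×81/38 = 235.6842 rpm, dir flips to −; running = −235.6842
Stage 6 [38T→66T]: ω = 235.6842×38/66 = 135.6970 rpm, dir flips to +; running = +135.6970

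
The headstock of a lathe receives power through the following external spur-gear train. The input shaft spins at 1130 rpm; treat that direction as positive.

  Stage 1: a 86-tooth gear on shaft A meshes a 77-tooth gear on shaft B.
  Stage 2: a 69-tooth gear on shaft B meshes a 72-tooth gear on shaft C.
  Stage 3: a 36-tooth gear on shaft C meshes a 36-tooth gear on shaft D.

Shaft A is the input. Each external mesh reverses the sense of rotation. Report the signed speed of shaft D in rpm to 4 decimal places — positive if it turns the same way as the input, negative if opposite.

-1209.4913 rpm (opposite to input, |ω| = 1209.4913 rpm)

Stage 1 [86T→77T]: ω = 1130.0000×86/77 = 1262.0779 rpm, dir flips to −; running = −1262.0779
Stage 2 [69T→72T]: ω = 1262.0779×69/72 = 1209.4913 rpm, dir flips to +; running = +1209.4913
Stage 3 [36T→36T]: ω = 1209.4913×36/36 = 1209.4913 rpm, dir flips to −; running = −1209.4913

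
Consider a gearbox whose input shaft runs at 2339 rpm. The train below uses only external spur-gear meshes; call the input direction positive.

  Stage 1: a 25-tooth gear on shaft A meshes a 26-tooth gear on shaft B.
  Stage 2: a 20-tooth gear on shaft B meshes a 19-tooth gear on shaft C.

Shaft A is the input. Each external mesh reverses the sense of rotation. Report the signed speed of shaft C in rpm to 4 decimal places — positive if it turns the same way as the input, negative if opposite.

Stage 1 [25T→26T]: ω = 2339.0000×25/26 = 2249.0385 rpm, dir flips to −; running = −2249.0385
Stage 2 [20T→19T]: ω = 2249.0385×20/19 = 2367.4089 rpm, dir flips to +; running = +2367.4089

+2367.4089 rpm (same as input, |ω| = 2367.4089 rpm)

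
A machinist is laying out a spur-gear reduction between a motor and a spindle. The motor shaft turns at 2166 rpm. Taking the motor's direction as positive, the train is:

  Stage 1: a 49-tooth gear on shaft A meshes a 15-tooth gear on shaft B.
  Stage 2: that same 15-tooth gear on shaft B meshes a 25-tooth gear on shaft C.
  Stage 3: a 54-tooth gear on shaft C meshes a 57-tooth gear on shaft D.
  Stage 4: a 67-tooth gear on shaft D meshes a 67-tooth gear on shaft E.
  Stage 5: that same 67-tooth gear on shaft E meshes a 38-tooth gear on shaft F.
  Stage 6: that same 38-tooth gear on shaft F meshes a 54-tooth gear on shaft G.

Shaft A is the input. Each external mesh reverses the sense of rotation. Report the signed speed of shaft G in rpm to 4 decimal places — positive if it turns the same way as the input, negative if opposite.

+4990.1600 rpm (same as input, |ω| = 4990.1600 rpm)

Stage 1 [49T→15T]: ω = 2166.0000×49/15 = 7075.6000 rpm, dir flips to −; running = −7075.6000
Stage 2 [15T→25T]: ω = 7075.6000×15/25 = 4245.3600 rpm, dir flips to +; running = +4245.3600
Stage 3 [54T→57T]: ω = 4245.3600×54/57 = 4021.9200 rpm, dir flips to −; running = −4021.9200
Stage 4 [67T→67T]: ω = 4021.9200×67/67 = 4021.9200 rpm, dir flips to +; running = +4021.9200
Stage 5 [67T→38T]: ω = 4021.9200×67/38 = 7091.2800 rpm, dir flips to −; running = −7091.2800
Stage 6 [38T→54T]: ω = 7091.2800×38/54 = 4990.1600 rpm, dir flips to +; running = +4990.1600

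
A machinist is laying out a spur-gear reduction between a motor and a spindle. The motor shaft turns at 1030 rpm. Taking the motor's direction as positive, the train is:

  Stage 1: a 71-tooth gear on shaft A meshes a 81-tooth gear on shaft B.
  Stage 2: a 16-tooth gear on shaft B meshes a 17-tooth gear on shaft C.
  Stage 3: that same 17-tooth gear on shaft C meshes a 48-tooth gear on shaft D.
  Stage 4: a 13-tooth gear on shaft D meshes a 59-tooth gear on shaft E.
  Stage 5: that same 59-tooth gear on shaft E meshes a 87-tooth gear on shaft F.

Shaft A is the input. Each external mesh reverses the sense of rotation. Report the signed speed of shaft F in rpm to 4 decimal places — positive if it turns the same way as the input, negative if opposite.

Stage 1 [71T→81T]: ω = 1030.0000×71/81 = 902.8395 rpm, dir flips to −; running = −902.8395
Stage 2 [16T→17T]: ω = 902.8395×16/17 = 849.7313 rpm, dir flips to +; running = +849.7313
Stage 3 [17T→48T]: ω = 849.7313×17/48 = 300.9465 rpm, dir flips to −; running = −300.9465
Stage 4 [13T→59T]: ω = 300.9465×13/59 = 66.3102 rpm, dir flips to +; running = +66.3102
Stage 5 [59T→87T]: ω = 66.3102×59/87 = 44.9690 rpm, dir flips to −; running = −44.9690

-44.9690 rpm (opposite to input, |ω| = 44.9690 rpm)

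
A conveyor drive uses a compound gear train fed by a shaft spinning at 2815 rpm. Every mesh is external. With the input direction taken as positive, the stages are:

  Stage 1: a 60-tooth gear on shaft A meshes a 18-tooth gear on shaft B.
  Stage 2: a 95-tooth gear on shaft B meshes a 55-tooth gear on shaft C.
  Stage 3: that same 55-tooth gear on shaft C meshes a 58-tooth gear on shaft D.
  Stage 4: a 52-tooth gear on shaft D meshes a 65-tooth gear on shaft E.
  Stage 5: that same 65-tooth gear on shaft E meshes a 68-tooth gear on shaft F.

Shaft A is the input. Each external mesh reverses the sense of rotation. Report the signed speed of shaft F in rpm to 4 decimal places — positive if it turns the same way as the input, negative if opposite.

Stage 1 [60T→18T]: ω = 2815.0000×60/18 = 9383.3333 rpm, dir flips to −; running = −9383.3333
Stage 2 [95T→55T]: ω = 9383.3333×95/55 = 16207.5758 rpm, dir flips to +; running = +16207.5758
Stage 3 [55T→58T]: ω = 16207.5758×55/58 = 15369.2529 rpm, dir flips to −; running = −15369.2529
Stage 4 [52T→65T]: ω = 15369.2529×52/65 = 12295.4023 rpm, dir flips to +; running = +12295.4023
Stage 5 [65T→68T]: ω = 12295.4023×65/68 = 11752.9581 rpm, dir flips to −; running = −11752.9581

-11752.9581 rpm (opposite to input, |ω| = 11752.9581 rpm)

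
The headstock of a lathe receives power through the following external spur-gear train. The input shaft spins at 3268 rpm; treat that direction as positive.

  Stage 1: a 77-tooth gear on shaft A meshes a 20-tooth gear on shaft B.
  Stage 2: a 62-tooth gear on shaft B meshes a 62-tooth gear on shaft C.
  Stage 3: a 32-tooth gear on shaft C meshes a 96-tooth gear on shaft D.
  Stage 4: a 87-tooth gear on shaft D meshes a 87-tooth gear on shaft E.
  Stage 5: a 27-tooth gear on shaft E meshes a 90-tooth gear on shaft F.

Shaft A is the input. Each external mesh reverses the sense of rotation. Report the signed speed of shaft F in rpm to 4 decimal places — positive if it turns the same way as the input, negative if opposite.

Stage 1 [77T→20T]: ω = 3268.0000×77/20 = 12581.8000 rpm, dir flips to −; running = −12581.8000
Stage 2 [62T→62T]: ω = 12581.8000×62/62 = 12581.8000 rpm, dir flips to +; running = +12581.8000
Stage 3 [32T→96T]: ω = 12581.8000×32/96 = 4193.9333 rpm, dir flips to −; running = −4193.9333
Stage 4 [87T→87T]: ω = 4193.9333×87/87 = 4193.9333 rpm, dir flips to +; running = +4193.9333
Stage 5 [27T→90T]: ω = 4193.9333×27/90 = 1258.1800 rpm, dir flips to −; running = −1258.1800

-1258.1800 rpm (opposite to input, |ω| = 1258.1800 rpm)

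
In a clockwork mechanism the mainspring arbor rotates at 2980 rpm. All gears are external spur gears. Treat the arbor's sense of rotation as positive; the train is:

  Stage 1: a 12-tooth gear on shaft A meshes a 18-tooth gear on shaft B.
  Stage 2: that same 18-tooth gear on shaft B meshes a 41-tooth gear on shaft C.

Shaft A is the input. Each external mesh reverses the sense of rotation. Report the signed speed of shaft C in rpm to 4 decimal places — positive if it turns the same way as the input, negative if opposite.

+872.1951 rpm (same as input, |ω| = 872.1951 rpm)

Stage 1 [12T→18T]: ω = 2980.0000×12/18 = 1986.6667 rpm, dir flips to −; running = −1986.6667
Stage 2 [18T→41T]: ω = 1986.6667×18/41 = 872.1951 rpm, dir flips to +; running = +872.1951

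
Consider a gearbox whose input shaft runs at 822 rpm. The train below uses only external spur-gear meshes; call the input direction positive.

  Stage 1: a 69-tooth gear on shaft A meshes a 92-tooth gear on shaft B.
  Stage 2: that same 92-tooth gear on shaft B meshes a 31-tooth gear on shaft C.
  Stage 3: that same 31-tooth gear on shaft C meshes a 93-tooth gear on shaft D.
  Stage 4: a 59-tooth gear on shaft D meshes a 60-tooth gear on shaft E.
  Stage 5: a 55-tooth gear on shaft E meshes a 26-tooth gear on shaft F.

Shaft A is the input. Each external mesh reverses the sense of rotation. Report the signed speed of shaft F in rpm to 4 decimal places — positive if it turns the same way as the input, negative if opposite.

-1268.6098 rpm (opposite to input, |ω| = 1268.6098 rpm)

Stage 1 [69T→92T]: ω = 822.0000×69/92 = 616.5000 rpm, dir flips to −; running = −616.5000
Stage 2 [92T→31T]: ω = 616.5000×92/31 = 1829.6129 rpm, dir flips to +; running = +1829.6129
Stage 3 [31T→93T]: ω = 1829.6129×31/93 = 609.8710 rpm, dir flips to −; running = −609.8710
Stage 4 [59T→60T]: ω = 609.8710×59/60 = 599.7065 rpm, dir flips to +; running = +599.7065
Stage 5 [55T→26T]: ω = 599.7065×55/26 = 1268.6098 rpm, dir flips to −; running = −1268.6098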